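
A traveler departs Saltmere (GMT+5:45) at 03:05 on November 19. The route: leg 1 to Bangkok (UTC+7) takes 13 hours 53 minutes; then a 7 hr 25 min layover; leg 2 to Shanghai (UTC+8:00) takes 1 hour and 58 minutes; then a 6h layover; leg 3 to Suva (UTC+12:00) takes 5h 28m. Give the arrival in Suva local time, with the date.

Convert departure to UTC: 03:05 − 5:45 = 21:20 UTC on Nov 18.
Add 13 hours and 53 minutes leg 1 → 11:13 UTC (Nov 19).
Add 7 hours and 25 minutes layover in Bangkok → 18:38 UTC.
Add 1 hour and 58 minutes leg 2 → 20:36 UTC.
Add 6 hours layover in Shanghai → 02:36 UTC (Nov 20).
Add 5 hours 28 minutes leg 3 → 08:04 UTC.
Suva is UTC+12:00, so local arrival = 08:04 + 12:00 = 20:04 on Nov 20.

20:04 on November 20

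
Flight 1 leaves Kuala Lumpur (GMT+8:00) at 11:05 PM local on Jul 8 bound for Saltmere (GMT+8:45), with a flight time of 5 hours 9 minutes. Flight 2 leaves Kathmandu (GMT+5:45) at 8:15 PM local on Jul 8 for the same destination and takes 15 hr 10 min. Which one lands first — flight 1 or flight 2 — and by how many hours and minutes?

Flight 1 in UTC: 11:05 PM − 8:00 = 3:05 PM on Jul 8.
+5 hours 9 minutes → arrive 8:14 PM UTC on Jul 8.
Flight 2 in UTC: 8:15 PM − 5:45 = 2:30 PM on Jul 8.
+15 hours 10 minutes → arrive 5:40 AM UTC on Jul 9.
Flight 1 lands earlier by 9 hours 26 minutes.

the first, by 9 hours 26 minutes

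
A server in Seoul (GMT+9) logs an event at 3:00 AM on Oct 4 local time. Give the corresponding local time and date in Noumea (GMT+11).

5:00 AM on October 4

In UTC: 3:00 AM − 9:00 = 6:00 PM on Oct 3.
Noumea is UTC+11:00: 6:00 PM + 11:00 = 5:00 AM on Oct 4.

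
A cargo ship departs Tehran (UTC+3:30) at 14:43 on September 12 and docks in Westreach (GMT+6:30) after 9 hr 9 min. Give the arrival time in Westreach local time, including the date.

02:52 on September 13

Convert departure to UTC: 14:43 − 3:30 = 11:13 UTC on Sep 12.
Add 9 hours 9 minutes travel time → 20:22 UTC.
Westreach is UTC+6:30, so local arrival = 20:22 + 6:30 = 02:52 on Sep 13.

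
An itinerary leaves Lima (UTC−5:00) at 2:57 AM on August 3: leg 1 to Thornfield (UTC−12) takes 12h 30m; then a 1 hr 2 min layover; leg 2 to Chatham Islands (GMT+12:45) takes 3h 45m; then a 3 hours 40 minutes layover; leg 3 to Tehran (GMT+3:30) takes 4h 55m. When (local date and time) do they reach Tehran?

Convert departure to UTC: 2:57 AM + 5:00 = 7:57 AM UTC on Aug 3.
Add 12 hours and 30 minutes leg 1 → 8:27 PM UTC.
Add 1 hour and 2 minutes layover in Thornfield → 9:29 PM UTC.
Add 3 hours 45 minutes leg 2 → 1:14 AM UTC (Aug 4).
Add 3 hours and 40 minutes layover in Chatham Islands → 4:54 AM UTC.
Add 4 hours and 55 minutes leg 3 → 9:49 AM UTC.
Tehran is UTC+3:30, so local arrival = 9:49 AM + 3:30 = 1:19 PM on Aug 4.

1:19 PM on August 4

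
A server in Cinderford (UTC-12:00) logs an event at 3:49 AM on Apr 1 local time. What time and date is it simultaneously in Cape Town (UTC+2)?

5:49 PM on April 1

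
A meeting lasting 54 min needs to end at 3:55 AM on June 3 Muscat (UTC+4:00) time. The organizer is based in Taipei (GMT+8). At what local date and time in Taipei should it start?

Target end time in UTC: 3:55 AM − 4:00 = 11:55 PM on Jun 2.
Subtract 54 minutes → start 11:01 PM UTC on Jun 2.
Taipei is UTC+8:00: 11:01 PM + 8:00 = 7:01 AM on Jun 3.

7:01 AM on June 3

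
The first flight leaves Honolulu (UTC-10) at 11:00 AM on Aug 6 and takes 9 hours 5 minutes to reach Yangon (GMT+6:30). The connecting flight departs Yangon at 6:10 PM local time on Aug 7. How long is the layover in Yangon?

5 hours 35 minutes

Convert departure to UTC: 11:00 AM + 10:00 = 9:00 PM UTC on Aug 6.
Add 9 hours and 5 minutes flight time → 6:05 AM UTC (Aug 7).
Yangon is UTC+6:30, so local arrival = 6:05 AM + 6:30 = 12:35 PM on Aug 7.
Layover = 6:10 PM − 12:35 PM = 5 hours 35 minutes.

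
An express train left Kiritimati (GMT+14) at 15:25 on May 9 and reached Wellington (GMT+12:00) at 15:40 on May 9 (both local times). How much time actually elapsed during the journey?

Departure in UTC: 15:25 − 14:00 = 01:25 on May 9.
Arrival in UTC: 15:40 − 12:00 = 03:40 on May 9.
Elapsed = 03:40 − 01:25 = 2 hours 15 minutes.

2 hours 15 minutes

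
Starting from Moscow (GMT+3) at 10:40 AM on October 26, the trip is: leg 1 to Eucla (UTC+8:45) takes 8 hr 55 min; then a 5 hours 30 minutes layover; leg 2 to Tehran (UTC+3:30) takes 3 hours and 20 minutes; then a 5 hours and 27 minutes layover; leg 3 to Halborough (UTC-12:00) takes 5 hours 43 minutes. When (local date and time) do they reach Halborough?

12:35 AM on October 27

Convert departure to UTC: 10:40 AM − 3:00 = 7:40 AM UTC on Oct 26.
Add 8 hours 55 minutes leg 1 → 4:35 PM UTC.
Add 5 hours and 30 minutes layover in Eucla → 10:05 PM UTC.
Add 3 hours and 20 minutes leg 2 → 1:25 AM UTC (Oct 27).
Add 5 hours and 27 minutes layover in Tehran → 6:52 AM UTC.
Add 5 hours and 43 minutes leg 3 → 12:35 PM UTC.
Halborough is UTC−12:00, so local arrival = 12:35 PM − 12:00 = 12:35 AM on Oct 27.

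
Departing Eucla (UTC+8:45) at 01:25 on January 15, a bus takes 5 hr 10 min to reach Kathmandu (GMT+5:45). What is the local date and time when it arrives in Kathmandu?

03:35 on Jan 15

Kathmandu is 3:00 behind Eucla.
After 5 hours 10 minutes it is 06:35 in Eucla.
Shift by the zone difference: 06:35 − 3:00 = 03:35 on Jan 15 in Kathmandu.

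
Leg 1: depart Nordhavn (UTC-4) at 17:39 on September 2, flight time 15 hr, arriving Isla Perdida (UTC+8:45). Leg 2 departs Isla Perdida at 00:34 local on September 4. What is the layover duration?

Convert departure to UTC: 17:39 + 4:00 = 21:39 UTC on Sep 2.
Add 15 hours flight time → 12:39 UTC (Sep 3).
Isla Perdida is UTC+8:45, so local arrival = 12:39 + 8:45 = 21:24 on Sep 3.
Layover = 00:34 − 21:24 (+1 day) = 3 hours 10 minutes.

3 hours 10 minutes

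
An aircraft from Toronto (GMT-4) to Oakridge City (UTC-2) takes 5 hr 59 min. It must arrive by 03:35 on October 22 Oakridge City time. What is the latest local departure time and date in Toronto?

19:36 on October 21

Target arrival in UTC: 03:35 + 2:00 = 05:35 on Oct 22.
Subtract 5 hours and 59 minutes → departure 23:36 UTC on Oct 21.
Toronto is UTC−4:00: 23:36 − 4:00 = 19:36 on Oct 21.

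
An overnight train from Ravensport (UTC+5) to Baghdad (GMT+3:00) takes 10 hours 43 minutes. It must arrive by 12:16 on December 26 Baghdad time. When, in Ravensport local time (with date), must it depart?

03:33 on Dec 26

Target arrival in UTC: 12:16 − 3:00 = 09:16 on Dec 26.
Subtract 10 hours 43 minutes → departure 22:33 UTC on Dec 25.
Ravensport is UTC+5:00: 22:33 + 5:00 = 03:33 on Dec 26.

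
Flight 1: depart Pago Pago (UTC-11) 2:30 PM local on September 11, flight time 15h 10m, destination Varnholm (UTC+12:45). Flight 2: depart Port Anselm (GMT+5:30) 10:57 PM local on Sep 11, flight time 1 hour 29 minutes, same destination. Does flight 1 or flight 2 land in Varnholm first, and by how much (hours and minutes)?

the second, by 21 hours 44 minutes

Flight 1 in UTC: 2:30 PM + 11:00 = 1:30 AM on Sep 12.
+15 hours 10 minutes → arrive 4:40 PM UTC on Sep 12.
Flight 2 in UTC: 10:57 PM − 5:30 = 5:27 PM on Sep 11.
+1 hour and 29 minutes → arrive 6:56 PM UTC on Sep 11.
Flight 2 lands earlier by 21 hours 44 minutes.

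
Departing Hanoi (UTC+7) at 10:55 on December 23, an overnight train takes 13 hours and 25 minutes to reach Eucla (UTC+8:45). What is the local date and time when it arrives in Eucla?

Convert departure to UTC: 10:55 − 7:00 = 03:55 UTC on Dec 23.
Add 13 hours and 25 minutes travel time → 17:20 UTC.
Eucla is UTC+8:45, so local arrival = 17:20 + 8:45 = 02:05 on Dec 24.

02:05 on December 24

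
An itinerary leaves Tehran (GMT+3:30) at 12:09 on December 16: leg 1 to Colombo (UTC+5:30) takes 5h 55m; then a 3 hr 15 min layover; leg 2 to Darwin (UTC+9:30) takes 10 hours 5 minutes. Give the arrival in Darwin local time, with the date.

Convert departure to UTC: 12:09 − 3:30 = 08:39 UTC on Dec 16.
Add 5 hours and 55 minutes leg 1 → 14:34 UTC.
Add 3 hours and 15 minutes layover in Colombo → 17:49 UTC.
Add 10 hours 5 minutes leg 2 → 03:54 UTC (Dec 17).
Darwin is UTC+9:30, so local arrival = 03:54 + 9:30 = 13:24 on Dec 17.

13:24 on December 17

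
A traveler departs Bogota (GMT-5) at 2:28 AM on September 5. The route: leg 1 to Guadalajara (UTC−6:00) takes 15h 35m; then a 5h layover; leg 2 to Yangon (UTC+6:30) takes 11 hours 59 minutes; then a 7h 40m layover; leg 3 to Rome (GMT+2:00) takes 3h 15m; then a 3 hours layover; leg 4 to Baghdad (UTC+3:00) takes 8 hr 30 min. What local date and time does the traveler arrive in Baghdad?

5:27 PM on September 7

Convert departure to UTC: 2:28 AM + 5:00 = 7:28 AM UTC on Sep 5.
Add 15 hours and 35 minutes leg 1 → 11:03 PM UTC.
Add 5 hours layover in Guadalajara → 4:03 AM UTC (Sep 6).
Add 11 hours 59 minutes leg 2 → 4:02 PM UTC.
Add 7 hours and 40 minutes layover in Yangon → 11:42 PM UTC.
Add 3 hours 15 minutes leg 3 → 2:57 AM UTC (Sep 7).
Add 3 hours layover in Rome → 5:57 AM UTC.
Add 8 hours and 30 minutes leg 4 → 2:27 PM UTC.
Baghdad is UTC+3:00, so local arrival = 2:27 PM + 3:00 = 5:27 PM on Sep 7.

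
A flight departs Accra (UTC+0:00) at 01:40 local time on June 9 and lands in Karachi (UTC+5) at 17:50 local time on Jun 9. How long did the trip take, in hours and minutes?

11 hours 10 minutes

Departure is already UTC: 01:40 on Jun 9.
Arrival in UTC: 17:50 − 5:00 = 12:50 on Jun 9.
Elapsed = 12:50 − 01:40 = 11 hours 10 minutes.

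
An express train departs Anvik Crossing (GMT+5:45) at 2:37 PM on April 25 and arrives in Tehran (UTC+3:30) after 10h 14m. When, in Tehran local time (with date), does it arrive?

10:36 PM on Apr 25

Convert departure to UTC: 2:37 PM − 5:45 = 8:52 AM UTC on Apr 25.
Add 10 hours and 14 minutes travel time → 7:06 PM UTC.
Tehran is UTC+3:30, so local arrival = 7:06 PM + 3:30 = 10:36 PM on Apr 25.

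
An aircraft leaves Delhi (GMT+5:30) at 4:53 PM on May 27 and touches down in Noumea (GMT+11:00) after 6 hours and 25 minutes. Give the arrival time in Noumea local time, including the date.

4:48 AM on May 28

Noumea is 5:30 ahead of Delhi.
After 6 hours and 25 minutes it is 11:18 PM in Delhi.
Shift by the zone difference: 11:18 PM + 5:30 = 4:48 AM on May 28 in Noumea.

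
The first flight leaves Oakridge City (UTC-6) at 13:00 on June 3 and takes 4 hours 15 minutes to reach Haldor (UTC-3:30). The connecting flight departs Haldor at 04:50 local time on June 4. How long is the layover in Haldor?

9 hours 5 minutes

Convert departure to UTC: 13:00 + 6:00 = 19:00 UTC on Jun 3.
Add 4 hours and 15 minutes flight time → 23:15 UTC.
Haldor is UTC−3:30, so local arrival = 23:15 − 3:30 = 19:45 on Jun 3.
Layover = 04:50 − 19:45 (+1 day) = 9 hours 5 minutes.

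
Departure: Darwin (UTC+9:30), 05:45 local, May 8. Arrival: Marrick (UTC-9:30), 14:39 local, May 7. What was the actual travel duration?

3 hours 54 minutes

Departure in UTC: 05:45 − 9:30 = 20:15 on May 7.
Arrival in UTC: 14:39 + 9:30 = 00:09 on May 8.
Elapsed = 00:09 − 20:15 (+1 day) = 3 hours 54 minutes.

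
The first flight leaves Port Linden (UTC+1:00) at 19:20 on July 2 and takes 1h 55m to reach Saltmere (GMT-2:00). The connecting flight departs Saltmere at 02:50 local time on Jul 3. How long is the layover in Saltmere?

8 hours 35 minutes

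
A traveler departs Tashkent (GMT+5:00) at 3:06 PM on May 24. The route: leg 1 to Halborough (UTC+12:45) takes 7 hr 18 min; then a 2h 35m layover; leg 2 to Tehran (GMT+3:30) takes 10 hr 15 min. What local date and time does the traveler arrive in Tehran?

Convert departure to UTC: 3:06 PM − 5:00 = 10:06 AM UTC on May 24.
Add 7 hours 18 minutes leg 1 → 5:24 PM UTC.
Add 2 hours and 35 minutes layover in Halborough → 7:59 PM UTC.
Add 10 hours 15 minutes leg 2 → 6:14 AM UTC (May 25).
Tehran is UTC+3:30, so local arrival = 6:14 AM + 3:30 = 9:44 AM on May 25.

9:44 AM on May 25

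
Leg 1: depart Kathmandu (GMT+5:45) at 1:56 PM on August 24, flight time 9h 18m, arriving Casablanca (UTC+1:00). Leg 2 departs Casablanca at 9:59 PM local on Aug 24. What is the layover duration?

Convert departure to UTC: 1:56 PM − 5:45 = 8:11 AM UTC on Aug 24.
Add 9 hours 18 minutes flight time → 5:29 PM UTC.
Casablanca is UTC+1:00, so local arrival = 5:29 PM + 1:00 = 6:29 PM on Aug 24.
Layover = 9:59 PM − 6:29 PM = 3 hours 30 minutes.

3 hours 30 minutes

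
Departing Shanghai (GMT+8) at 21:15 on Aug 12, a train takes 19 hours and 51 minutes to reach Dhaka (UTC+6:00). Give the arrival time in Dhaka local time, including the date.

Dhaka is 2:00 behind Shanghai.
After 19 hours and 51 minutes it is 17:06 (Aug 13) in Shanghai.
Shift by the zone difference: 17:06 − 2:00 = 15:06 on Aug 13 in Dhaka.

15:06 on August 13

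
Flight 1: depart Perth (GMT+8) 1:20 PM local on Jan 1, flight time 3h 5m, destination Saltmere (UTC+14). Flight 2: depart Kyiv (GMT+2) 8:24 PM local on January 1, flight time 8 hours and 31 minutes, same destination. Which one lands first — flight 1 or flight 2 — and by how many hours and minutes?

Flight 1 in UTC: 1:20 PM − 8:00 = 5:20 AM on Jan 1.
+3 hours and 5 minutes → arrive 8:25 AM UTC on Jan 1.
Flight 2 in UTC: 8:24 PM − 2:00 = 6:24 PM on Jan 1.
+8 hours and 31 minutes → arrive 2:55 AM UTC on Jan 2.
Flight 1 lands earlier by 18 hours 30 minutes.

the first, by 18 hours 30 minutes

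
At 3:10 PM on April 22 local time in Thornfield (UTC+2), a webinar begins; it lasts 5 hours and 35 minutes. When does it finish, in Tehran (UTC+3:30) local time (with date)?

Tehran is 1:30 ahead of Thornfield.
After 5 hours 35 minutes it is 8:45 PM in Thornfield.
Shift by the zone difference: 8:45 PM + 1:30 = 10:15 PM on Apr 22 in Tehran.

10:15 PM on April 22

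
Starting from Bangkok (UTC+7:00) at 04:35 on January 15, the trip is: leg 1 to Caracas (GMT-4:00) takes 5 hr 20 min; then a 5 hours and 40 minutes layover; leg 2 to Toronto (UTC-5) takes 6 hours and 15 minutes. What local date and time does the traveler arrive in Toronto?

Convert departure to UTC: 04:35 − 7:00 = 21:35 UTC on Jan 14.
Add 5 hours 20 minutes leg 1 → 02:55 UTC (Jan 15).
Add 5 hours and 40 minutes layover in Caracas → 08:35 UTC.
Add 6 hours 15 minutes leg 2 → 14:50 UTC.
Toronto is UTC−5:00, so local arrival = 14:50 − 5:00 = 09:50 on Jan 15.

09:50 on January 15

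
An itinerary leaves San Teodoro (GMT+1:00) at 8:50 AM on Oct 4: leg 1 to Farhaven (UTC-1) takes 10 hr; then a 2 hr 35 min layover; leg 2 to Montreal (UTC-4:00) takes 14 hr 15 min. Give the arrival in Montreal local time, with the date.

6:40 AM on Oct 5

Convert departure to UTC: 8:50 AM − 1:00 = 7:50 AM UTC on Oct 4.
Add 10 hours leg 1 → 5:50 PM UTC.
Add 2 hours 35 minutes layover in Farhaven → 8:25 PM UTC.
Add 14 hours 15 minutes leg 2 → 10:40 AM UTC (Oct 5).
Montreal is UTC−4:00, so local arrival = 10:40 AM − 4:00 = 6:40 AM on Oct 5.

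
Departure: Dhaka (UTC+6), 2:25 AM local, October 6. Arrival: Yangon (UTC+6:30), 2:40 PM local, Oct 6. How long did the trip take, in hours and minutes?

Departure in UTC: 2:25 AM − 6:00 = 8:25 PM on Oct 5.
Arrival in UTC: 2:40 PM − 6:30 = 8:10 AM on Oct 6.
Elapsed = 8:10 AM − 8:25 PM (+1 day) = 11 hours 45 minutes.

11 hours 45 minutes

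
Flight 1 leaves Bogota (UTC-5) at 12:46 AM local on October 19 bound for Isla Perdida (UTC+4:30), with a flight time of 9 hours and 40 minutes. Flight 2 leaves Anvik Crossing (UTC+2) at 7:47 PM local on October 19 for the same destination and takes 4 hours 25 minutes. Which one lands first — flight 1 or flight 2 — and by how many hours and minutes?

Flight 1 in UTC: 12:46 AM + 5:00 = 5:46 AM on Oct 19.
+9 hours and 40 minutes → arrive 3:26 PM UTC on Oct 19.
Flight 2 in UTC: 7:47 PM − 2:00 = 5:47 PM on Oct 19.
+4 hours 25 minutes → arrive 10:12 PM UTC on Oct 19.
Flight 1 lands earlier by 6 hours 46 minutes.

the first, by 6 hours 46 minutes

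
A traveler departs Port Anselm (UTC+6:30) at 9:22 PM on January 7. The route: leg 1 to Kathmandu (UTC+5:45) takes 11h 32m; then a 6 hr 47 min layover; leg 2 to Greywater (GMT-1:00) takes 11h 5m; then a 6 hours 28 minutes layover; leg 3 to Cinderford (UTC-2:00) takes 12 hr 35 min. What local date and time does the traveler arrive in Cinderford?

Convert departure to UTC: 9:22 PM − 6:30 = 2:52 PM UTC on Jan 7.
Add 11 hours and 32 minutes leg 1 → 2:24 AM UTC (Jan 8).
Add 6 hours and 47 minutes layover in Kathmandu → 9:11 AM UTC.
Add 11 hours and 5 minutes leg 2 → 8:16 PM UTC.
Add 6 hours 28 minutes layover in Greywater → 2:44 AM UTC (Jan 9).
Add 12 hours and 35 minutes leg 3 → 3:19 PM UTC.
Cinderford is UTC−2:00, so local arrival = 3:19 PM − 2:00 = 1:19 PM on Jan 9.

1:19 PM on January 9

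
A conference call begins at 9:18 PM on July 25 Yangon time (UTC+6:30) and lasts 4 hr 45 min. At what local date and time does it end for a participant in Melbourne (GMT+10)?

Convert start to UTC: 9:18 PM − 6:30 = 2:48 PM UTC on Jul 25.
Add 4 hours 45 minutes duration → 7:33 PM UTC.
Melbourne is UTC+10:00, so local end time = 7:33 PM + 10:00 = 5:33 AM on Jul 26.

5:33 AM on July 26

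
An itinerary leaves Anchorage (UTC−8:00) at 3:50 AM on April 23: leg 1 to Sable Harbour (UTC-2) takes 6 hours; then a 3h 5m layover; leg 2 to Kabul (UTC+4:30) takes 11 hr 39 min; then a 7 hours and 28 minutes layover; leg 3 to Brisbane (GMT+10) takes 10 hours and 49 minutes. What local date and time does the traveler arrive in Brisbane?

Convert departure to UTC: 3:50 AM + 8:00 = 11:50 AM UTC on Apr 23.
Add 6 hours leg 1 → 5:50 PM UTC.
Add 3 hours and 5 minutes layover in Sable Harbour → 8:55 PM UTC.
Add 11 hours 39 minutes leg 2 → 8:34 AM UTC (Apr 24).
Add 7 hours 28 minutes layover in Kabul → 4:02 PM UTC.
Add 10 hours 49 minutes leg 3 → 2:51 AM UTC (Apr 25).
Brisbane is UTC+10:00, so local arrival = 2:51 AM + 10:00 = 12:51 PM on Apr 25.

12:51 PM on April 25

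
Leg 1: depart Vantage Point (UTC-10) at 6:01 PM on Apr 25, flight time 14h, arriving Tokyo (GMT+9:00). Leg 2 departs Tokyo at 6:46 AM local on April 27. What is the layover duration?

Convert departure to UTC: 6:01 PM + 10:00 = 4:01 AM UTC on Apr 26.
Add 14 hours flight time → 6:01 PM UTC.
Tokyo is UTC+9:00, so local arrival = 6:01 PM + 9:00 = 3:01 AM on Apr 27.
Layover = 6:46 AM − 3:01 AM = 3 hours 45 minutes.

3 hours 45 minutes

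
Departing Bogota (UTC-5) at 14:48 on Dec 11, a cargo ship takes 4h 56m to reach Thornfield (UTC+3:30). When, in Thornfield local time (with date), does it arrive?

04:14 on December 12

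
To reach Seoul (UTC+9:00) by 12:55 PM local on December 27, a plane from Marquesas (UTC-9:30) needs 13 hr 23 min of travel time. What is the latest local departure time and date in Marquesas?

Target arrival in UTC: 12:55 PM − 9:00 = 3:55 AM on Dec 27.
Subtract 13 hours and 23 minutes → departure 2:32 PM UTC on Dec 26.
Marquesas is UTC−9:30: 2:32 PM − 9:30 = 5:02 AM on Dec 26.

5:02 AM on December 26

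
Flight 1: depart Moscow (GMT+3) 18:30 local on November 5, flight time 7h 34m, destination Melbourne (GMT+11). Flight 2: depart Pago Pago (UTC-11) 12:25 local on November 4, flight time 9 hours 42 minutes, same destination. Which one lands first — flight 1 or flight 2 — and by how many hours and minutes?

the second, by 13 hours 57 minutes

Flight 1 in UTC: 18:30 − 3:00 = 15:30 on Nov 5.
+7 hours 34 minutes → arrive 23:04 UTC on Nov 5.
Flight 2 in UTC: 12:25 + 11:00 = 23:25 on Nov 4.
+9 hours and 42 minutes → arrive 09:07 UTC on Nov 5.
Flight 2 lands earlier by 13 hours 57 minutes.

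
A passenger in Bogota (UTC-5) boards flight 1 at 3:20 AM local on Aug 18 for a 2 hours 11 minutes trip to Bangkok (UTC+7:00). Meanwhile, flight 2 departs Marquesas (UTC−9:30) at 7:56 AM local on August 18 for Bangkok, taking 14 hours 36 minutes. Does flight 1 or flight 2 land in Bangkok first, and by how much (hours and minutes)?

Flight 1 in UTC: 3:20 AM + 5:00 = 8:20 AM on Aug 18.
+2 hours 11 minutes → arrive 10:31 AM UTC on Aug 18.
Flight 2 in UTC: 7:56 AM + 9:30 = 5:26 PM on Aug 18.
+14 hours 36 minutes → arrive 8:02 AM UTC on Aug 19.
Flight 1 lands earlier by 21 hours 31 minutes.

the first, by 21 hours 31 minutes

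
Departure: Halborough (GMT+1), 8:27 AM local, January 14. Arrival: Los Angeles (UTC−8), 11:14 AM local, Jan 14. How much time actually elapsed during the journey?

Los Angeles is 9:00 behind Halborough.
Clock-face elapsed time (ignoring zones) is 2 hours 47 minutes.
Actual elapsed = 2 hours 47 minutes + 9:00 = 11 hours 47 minutes.

11 hours 47 minutes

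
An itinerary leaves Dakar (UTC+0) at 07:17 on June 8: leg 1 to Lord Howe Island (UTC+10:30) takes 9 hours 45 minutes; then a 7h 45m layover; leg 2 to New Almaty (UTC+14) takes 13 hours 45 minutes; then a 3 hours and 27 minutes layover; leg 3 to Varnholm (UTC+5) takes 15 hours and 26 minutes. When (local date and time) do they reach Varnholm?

14:25 on June 10

Dakar is at UTC+0, so departure is already 07:17 UTC on Jun 8.
Add 9 hours and 45 minutes leg 1 → 17:02 UTC.
Add 7 hours and 45 minutes layover in Lord Howe Island → 00:47 UTC (Jun 9).
Add 13 hours 45 minutes leg 2 → 14:32 UTC.
Add 3 hours and 27 minutes layover in New Almaty → 17:59 UTC.
Add 15 hours 26 minutes leg 3 → 09:25 UTC (Jun 10).
Varnholm is UTC+5:00, so local arrival = 09:25 + 5:00 = 14:25 on Jun 10.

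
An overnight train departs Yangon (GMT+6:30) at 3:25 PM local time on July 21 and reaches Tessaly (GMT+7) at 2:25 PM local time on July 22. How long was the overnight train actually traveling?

22 hours 30 minutes

Departure in UTC: 3:25 PM − 6:30 = 8:55 AM on Jul 21.
Arrival in UTC: 2:25 PM − 7:00 = 7:25 AM on Jul 22.
Elapsed = 7:25 AM − 8:55 AM (+1 day) = 22 hours 30 minutes.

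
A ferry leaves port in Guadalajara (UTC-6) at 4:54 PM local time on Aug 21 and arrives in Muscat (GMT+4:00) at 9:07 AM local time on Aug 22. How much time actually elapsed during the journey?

6 hours 13 minutes

Muscat is 10:00 ahead of Guadalajara.
Clock-face elapsed time (ignoring zones) is 16 hours 13 minutes.
Actual elapsed = 16 hours 13 minutes − 10:00 = 6 hours 13 minutes.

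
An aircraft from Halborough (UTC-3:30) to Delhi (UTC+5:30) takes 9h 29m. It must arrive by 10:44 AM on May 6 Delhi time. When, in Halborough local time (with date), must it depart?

Target arrival in UTC: 10:44 AM − 5:30 = 5:14 AM on May 6.
Subtract 9 hours and 29 minutes → departure 7:45 PM UTC on May 5.
Halborough is UTC−3:30: 7:45 PM − 3:30 = 4:15 PM on May 5.

4:15 PM on May 5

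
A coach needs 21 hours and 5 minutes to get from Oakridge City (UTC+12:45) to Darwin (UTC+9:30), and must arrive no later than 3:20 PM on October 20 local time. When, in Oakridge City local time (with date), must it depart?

Target arrival in UTC: 3:20 PM − 9:30 = 5:50 AM on Oct 20.
Subtract 21 hours 5 minutes → departure 8:45 AM UTC on Oct 19.
Oakridge City is UTC+12:45: 8:45 AM + 12:45 = 9:30 PM on Oct 19.

9:30 PM on October 19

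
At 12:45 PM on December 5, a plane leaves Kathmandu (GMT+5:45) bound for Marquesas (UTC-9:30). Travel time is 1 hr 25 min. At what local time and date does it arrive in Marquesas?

Convert departure to UTC: 12:45 PM − 5:45 = 7:00 AM UTC on Dec 5.
Add 1 hour and 25 minutes travel time → 8:25 AM UTC.
Marquesas is UTC−9:30, so local arrival = 8:25 AM − 9:30 = 10:55 PM on Dec 4.

10:55 PM on Dec 4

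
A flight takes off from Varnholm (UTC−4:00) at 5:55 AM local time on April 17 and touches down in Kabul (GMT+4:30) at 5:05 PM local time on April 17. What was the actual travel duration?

Departure in UTC: 5:55 AM + 4:00 = 9:55 AM on Apr 17.
Arrival in UTC: 5:05 PM − 4:30 = 12:35 PM on Apr 17.
Elapsed = 12:35 PM − 9:55 AM = 2 hours 40 minutes.

2 hours 40 minutes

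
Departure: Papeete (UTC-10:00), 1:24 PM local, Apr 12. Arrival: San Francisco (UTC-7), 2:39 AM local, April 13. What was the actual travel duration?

Departure in UTC: 1:24 PM + 10:00 = 11:24 PM on Apr 12.
Arrival in UTC: 2:39 AM + 7:00 = 9:39 AM on Apr 13.
Elapsed = 9:39 AM − 11:24 PM (+1 day) = 10 hours 15 minutes.

10 hours 15 minutes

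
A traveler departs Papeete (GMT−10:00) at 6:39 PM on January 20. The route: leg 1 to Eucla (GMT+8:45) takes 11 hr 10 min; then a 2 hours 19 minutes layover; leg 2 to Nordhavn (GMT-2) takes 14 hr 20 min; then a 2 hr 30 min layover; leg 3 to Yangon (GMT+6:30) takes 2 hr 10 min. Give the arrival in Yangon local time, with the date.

Convert departure to UTC: 6:39 PM + 10:00 = 4:39 AM UTC on Jan 21.
Add 11 hours and 10 minutes leg 1 → 3:49 PM UTC.
Add 2 hours and 19 minutes layover in Eucla → 6:08 PM UTC.
Add 14 hours and 20 minutes leg 2 → 8:28 AM UTC (Jan 22).
Add 2 hours 30 minutes layover in Nordhavn → 10:58 AM UTC.
Add 2 hours and 10 minutes leg 3 → 1:08 PM UTC.
Yangon is UTC+6:30, so local arrival = 1:08 PM + 6:30 = 7:38 PM on Jan 22.

7:38 PM on Jan 22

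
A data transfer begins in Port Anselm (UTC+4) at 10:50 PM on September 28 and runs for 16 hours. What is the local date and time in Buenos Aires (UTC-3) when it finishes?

7:50 AM on Sep 29

Convert start to UTC: 10:50 PM − 4:00 = 6:50 PM UTC on Sep 28.
Add 16 hours duration → 10:50 AM UTC (Sep 29).
Buenos Aires is UTC−3:00, so local end time = 10:50 AM − 3:00 = 7:50 AM on Sep 29.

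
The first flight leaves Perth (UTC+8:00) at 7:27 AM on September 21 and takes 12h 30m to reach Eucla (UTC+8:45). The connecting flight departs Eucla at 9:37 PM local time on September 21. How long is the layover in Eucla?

Convert departure to UTC: 7:27 AM − 8:00 = 11:27 PM UTC on Sep 20.
Add 12 hours 30 minutes flight time → 11:57 AM UTC (Sep 21).
Eucla is UTC+8:45, so local arrival = 11:57 AM + 8:45 = 8:42 PM on Sep 21.
Layover = 9:37 PM − 8:42 PM = 55 minutes.

55 minutes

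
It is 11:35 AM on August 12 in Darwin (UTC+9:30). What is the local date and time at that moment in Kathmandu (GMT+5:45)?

7:50 AM on August 12

Kathmandu is 3:45 behind Darwin.
Shift by the zone difference: 11:35 AM − 3:45 = 7:50 AM on Aug 12 in Kathmandu.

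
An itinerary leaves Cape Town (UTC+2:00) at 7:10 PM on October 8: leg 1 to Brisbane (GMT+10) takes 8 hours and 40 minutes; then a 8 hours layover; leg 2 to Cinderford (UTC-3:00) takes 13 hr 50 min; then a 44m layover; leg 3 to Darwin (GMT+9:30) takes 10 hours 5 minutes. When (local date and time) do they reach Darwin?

7:59 PM on Oct 10

Convert departure to UTC: 7:10 PM − 2:00 = 5:10 PM UTC on Oct 8.
Add 8 hours 40 minutes leg 1 → 1:50 AM UTC (Oct 9).
Add 8 hours layover in Brisbane → 9:50 AM UTC.
Add 13 hours 50 minutes leg 2 → 11:40 PM UTC.
Add 44 minutes layover in Cinderford → 12:24 AM UTC (Oct 10).
Add 10 hours and 5 minutes leg 3 → 10:29 AM UTC.
Darwin is UTC+9:30, so local arrival = 10:29 AM + 9:30 = 7:59 PM on Oct 10.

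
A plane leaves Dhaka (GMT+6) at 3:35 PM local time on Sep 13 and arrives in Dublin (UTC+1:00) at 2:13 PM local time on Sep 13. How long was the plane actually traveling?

Departure in UTC: 3:35 PM − 6:00 = 9:35 AM on Sep 13.
Arrival in UTC: 2:13 PM − 1:00 = 1:13 PM on Sep 13.
Elapsed = 1:13 PM − 9:35 AM = 3 hours 38 minutes.

3 hours 38 minutes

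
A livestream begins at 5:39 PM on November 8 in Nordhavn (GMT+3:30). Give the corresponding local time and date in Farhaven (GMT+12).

In UTC: 5:39 PM − 3:30 = 2:09 PM on Nov 8.
Farhaven is UTC+12:00: 2:09 PM + 12:00 = 2:09 AM on Nov 9.

2:09 AM on Nov 9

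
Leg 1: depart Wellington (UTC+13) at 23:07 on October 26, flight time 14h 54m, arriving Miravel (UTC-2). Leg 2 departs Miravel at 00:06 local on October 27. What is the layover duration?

Convert departure to UTC: 23:07 − 13:00 = 10:07 UTC on Oct 26.
Add 14 hours 54 minutes flight time → 01:01 UTC (Oct 27).
Miravel is UTC−2:00, so local arrival = 01:01 − 2:00 = 23:01 on Oct 26.
Layover = 00:06 − 23:01 (+1 day) = 1 hour 5 minutes.

1 hour 5 minutes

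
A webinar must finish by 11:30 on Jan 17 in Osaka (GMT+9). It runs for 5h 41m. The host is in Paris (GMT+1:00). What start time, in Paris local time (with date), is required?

21:49 on January 16

Target end time in UTC: 11:30 − 9:00 = 02:30 on Jan 17.
Subtract 5 hours and 41 minutes → start 20:49 UTC on Jan 16.
Paris is UTC+1:00: 20:49 + 1:00 = 21:49 on Jan 16.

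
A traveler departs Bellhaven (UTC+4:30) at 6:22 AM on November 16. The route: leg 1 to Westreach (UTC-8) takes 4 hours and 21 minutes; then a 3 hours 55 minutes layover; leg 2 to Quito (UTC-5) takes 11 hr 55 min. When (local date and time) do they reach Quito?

Convert departure to UTC: 6:22 AM − 4:30 = 1:52 AM UTC on Nov 16.
Add 4 hours 21 minutes leg 1 → 6:13 AM UTC.
Add 3 hours and 55 minutes layover in Westreach → 10:08 AM UTC.
Add 11 hours and 55 minutes leg 2 → 10:03 PM UTC.
Quito is UTC−5:00, so local arrival = 10:03 PM − 5:00 = 5:03 PM on Nov 16.

5:03 PM on Nov 16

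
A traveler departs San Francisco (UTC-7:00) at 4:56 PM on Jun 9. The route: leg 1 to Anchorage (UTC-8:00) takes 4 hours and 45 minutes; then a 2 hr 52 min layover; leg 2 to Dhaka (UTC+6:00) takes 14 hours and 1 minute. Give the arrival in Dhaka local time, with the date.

Convert departure to UTC: 4:56 PM + 7:00 = 11:56 PM UTC on Jun 9.
Add 4 hours and 45 minutes leg 1 → 4:41 AM UTC (Jun 10).
Add 2 hours and 52 minutes layover in Anchorage → 7:33 AM UTC.
Add 14 hours 1 minute leg 2 → 9:34 PM UTC.
Dhaka is UTC+6:00, so local arrival = 9:34 PM + 6:00 = 3:34 AM on Jun 11.

3:34 AM on June 11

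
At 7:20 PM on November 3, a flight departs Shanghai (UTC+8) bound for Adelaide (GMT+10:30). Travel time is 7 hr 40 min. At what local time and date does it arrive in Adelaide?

Adelaide is 2:30 ahead of Shanghai.
After 7 hours and 40 minutes it is 3:00 AM (Nov 4) in Shanghai.
Shift by the zone difference: 3:00 AM + 2:30 = 5:30 AM on Nov 4 in Adelaide.

5:30 AM on Nov 4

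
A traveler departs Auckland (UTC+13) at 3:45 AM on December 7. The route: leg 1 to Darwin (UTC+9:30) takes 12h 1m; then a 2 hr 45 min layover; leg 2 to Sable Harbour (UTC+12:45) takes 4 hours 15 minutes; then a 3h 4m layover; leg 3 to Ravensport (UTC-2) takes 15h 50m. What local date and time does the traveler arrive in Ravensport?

Convert departure to UTC: 3:45 AM − 13:00 = 2:45 PM UTC on Dec 6.
Add 12 hours and 1 minute leg 1 → 2:46 AM UTC (Dec 7).
Add 2 hours and 45 minutes layover in Darwin → 5:31 AM UTC.
Add 4 hours 15 minutes leg 2 → 9:46 AM UTC.
Add 3 hours 4 minutes layover in Sable Harbour → 12:50 PM UTC.
Add 15 hours and 50 minutes leg 3 → 4:40 AM UTC (Dec 8).
Ravensport is UTC−2:00, so local arrival = 4:40 AM − 2:00 = 2:40 AM on Dec 8.

2:40 AM on Dec 8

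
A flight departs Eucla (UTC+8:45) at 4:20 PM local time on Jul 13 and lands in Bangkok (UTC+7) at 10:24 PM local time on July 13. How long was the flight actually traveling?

7 hours 49 minutes

Departure in UTC: 4:20 PM − 8:45 = 7:35 AM on Jul 13.
Arrival in UTC: 10:24 PM − 7:00 = 3:24 PM on Jul 13.
Elapsed = 3:24 PM − 7:35 AM = 7 hours 49 minutes.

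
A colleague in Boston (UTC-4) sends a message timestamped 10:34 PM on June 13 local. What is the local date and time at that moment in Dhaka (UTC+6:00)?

In UTC: 10:34 PM + 4:00 = 2:34 AM on Jun 14.
Dhaka is UTC+6:00: 2:34 AM + 6:00 = 8:34 AM on Jun 14.

8:34 AM on Jun 14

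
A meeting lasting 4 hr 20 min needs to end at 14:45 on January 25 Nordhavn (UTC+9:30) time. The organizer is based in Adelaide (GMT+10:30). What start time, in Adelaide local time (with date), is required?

11:25 on January 25

Target end time in UTC: 14:45 − 9:30 = 05:15 on Jan 25.
Subtract 4 hours and 20 minutes → start 00:55 UTC on Jan 25.
Adelaide is UTC+10:30: 00:55 + 10:30 = 11:25 on Jan 25.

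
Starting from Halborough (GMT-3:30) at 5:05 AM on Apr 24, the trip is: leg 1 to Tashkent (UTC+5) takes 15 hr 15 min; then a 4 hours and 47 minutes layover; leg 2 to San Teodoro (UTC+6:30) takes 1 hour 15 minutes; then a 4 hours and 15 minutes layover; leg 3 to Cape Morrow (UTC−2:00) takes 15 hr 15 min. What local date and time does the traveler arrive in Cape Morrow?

11:22 PM on April 25

Convert departure to UTC: 5:05 AM + 3:30 = 8:35 AM UTC on Apr 24.
Add 15 hours and 15 minutes leg 1 → 11:50 PM UTC.
Add 4 hours and 47 minutes layover in Tashkent → 4:37 AM UTC (Apr 25).
Add 1 hour 15 minutes leg 2 → 5:52 AM UTC.
Add 4 hours and 15 minutes layover in San Teodoro → 10:07 AM UTC.
Add 15 hours 15 minutes leg 3 → 1:22 AM UTC (Apr 26).
Cape Morrow is UTC−2:00, so local arrival = 1:22 AM − 2:00 = 11:22 PM on Apr 25.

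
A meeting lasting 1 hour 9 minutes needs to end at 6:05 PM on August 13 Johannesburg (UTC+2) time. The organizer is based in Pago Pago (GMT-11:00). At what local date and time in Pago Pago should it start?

3:56 AM on August 13

Target end time in UTC: 6:05 PM − 2:00 = 4:05 PM on Aug 13.
Subtract 1 hour and 9 minutes → start 2:56 PM UTC on Aug 13.
Pago Pago is UTC−11:00: 2:56 PM − 11:00 = 3:56 AM on Aug 13.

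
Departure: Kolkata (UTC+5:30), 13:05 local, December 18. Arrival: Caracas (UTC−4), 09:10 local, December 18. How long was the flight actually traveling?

5 hours 35 minutes

Departure in UTC: 13:05 − 5:30 = 07:35 on Dec 18.
Arrival in UTC: 09:10 + 4:00 = 13:10 on Dec 18.
Elapsed = 13:10 − 07:35 = 5 hours 35 minutes.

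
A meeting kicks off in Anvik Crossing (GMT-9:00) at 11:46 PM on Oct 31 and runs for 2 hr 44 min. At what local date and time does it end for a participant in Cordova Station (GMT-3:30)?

Convert start to UTC: 11:46 PM + 9:00 = 8:46 AM UTC on Nov 1.
Add 2 hours and 44 minutes duration → 11:30 AM UTC.
Cordova Station is UTC−3:30, so local end time = 11:30 AM − 3:30 = 8:00 AM on Nov 1.

8:00 AM on Nov 1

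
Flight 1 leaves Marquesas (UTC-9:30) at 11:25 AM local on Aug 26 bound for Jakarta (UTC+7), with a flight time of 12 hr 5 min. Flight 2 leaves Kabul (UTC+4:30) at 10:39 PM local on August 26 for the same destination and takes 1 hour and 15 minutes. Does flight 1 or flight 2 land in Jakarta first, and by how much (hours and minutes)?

Flight 1 in UTC: 11:25 AM + 9:30 = 8:55 PM on Aug 26.
+12 hours and 5 minutes → arrive 9:00 AM UTC on Aug 27.
Flight 2 in UTC: 10:39 PM − 4:30 = 6:09 PM on Aug 26.
+1 hour and 15 minutes → arrive 7:24 PM UTC on Aug 26.
Flight 2 lands earlier by 13 hours 36 minutes.

the second, by 13 hours 36 minutes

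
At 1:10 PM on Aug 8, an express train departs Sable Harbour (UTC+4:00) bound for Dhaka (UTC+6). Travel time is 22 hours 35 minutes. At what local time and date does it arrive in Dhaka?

Convert departure to UTC: 1:10 PM − 4:00 = 9:10 AM UTC on Aug 8.
Add 22 hours 35 minutes travel time → 7:45 AM UTC (Aug 9).
Dhaka is UTC+6:00, so local arrival = 7:45 AM + 6:00 = 1:45 PM on Aug 9.

1:45 PM on Aug 9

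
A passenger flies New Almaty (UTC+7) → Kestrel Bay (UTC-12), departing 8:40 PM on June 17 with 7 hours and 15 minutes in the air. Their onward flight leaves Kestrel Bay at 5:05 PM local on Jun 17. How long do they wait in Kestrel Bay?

8 hours 10 minutes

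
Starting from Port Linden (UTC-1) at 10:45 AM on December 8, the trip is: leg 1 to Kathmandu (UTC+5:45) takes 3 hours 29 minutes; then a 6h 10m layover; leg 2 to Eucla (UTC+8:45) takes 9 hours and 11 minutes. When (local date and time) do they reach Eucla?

Convert departure to UTC: 10:45 AM + 1:00 = 11:45 AM UTC on Dec 8.
Add 3 hours and 29 minutes leg 1 → 3:14 PM UTC.
Add 6 hours and 10 minutes layover in Kathmandu → 9:24 PM UTC.
Add 9 hours 11 minutes leg 2 → 6:35 AM UTC (Dec 9).
Eucla is UTC+8:45, so local arrival = 6:35 AM + 8:45 = 3:20 PM on Dec 9.

3:20 PM on Dec 9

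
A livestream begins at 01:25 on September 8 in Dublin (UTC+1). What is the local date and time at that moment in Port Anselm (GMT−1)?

In UTC: 01:25 − 1:00 = 00:25 on Sep 8.
Port Anselm is UTC−1:00: 00:25 − 1:00 = 23:25 on Sep 7.

23:25 on September 7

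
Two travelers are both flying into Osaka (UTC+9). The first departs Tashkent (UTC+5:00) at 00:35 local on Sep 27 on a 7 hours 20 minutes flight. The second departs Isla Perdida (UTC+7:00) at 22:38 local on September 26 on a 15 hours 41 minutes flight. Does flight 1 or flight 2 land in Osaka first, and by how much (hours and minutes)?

Flight 1 in UTC: 00:35 − 5:00 = 19:35 on Sep 26.
+7 hours and 20 minutes → arrive 02:55 UTC on Sep 27.
Flight 2 in UTC: 22:38 − 7:00 = 15:38 on Sep 26.
+15 hours 41 minutes → arrive 07:19 UTC on Sep 27.
Flight 1 lands earlier by 4 hours 24 minutes.

the first, by 4 hours 24 minutes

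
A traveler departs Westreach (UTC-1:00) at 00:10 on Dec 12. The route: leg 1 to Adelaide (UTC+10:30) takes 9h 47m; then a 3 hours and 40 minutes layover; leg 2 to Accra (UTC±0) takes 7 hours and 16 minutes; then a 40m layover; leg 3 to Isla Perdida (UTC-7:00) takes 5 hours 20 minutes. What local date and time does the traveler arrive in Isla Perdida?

20:53 on December 12

Convert departure to UTC: 00:10 + 1:00 = 01:10 UTC on Dec 12.
Add 9 hours 47 minutes leg 1 → 10:57 UTC.
Add 3 hours and 40 minutes layover in Adelaide → 14:37 UTC.
Add 7 hours and 16 minutes leg 2 → 21:53 UTC.
Add 40 minutes layover in Accra → 22:33 UTC.
Add 5 hours 20 minutes leg 3 → 03:53 UTC (Dec 13).
Isla Perdida is UTC−7:00, so local arrival = 03:53 − 7:00 = 20:53 on Dec 12.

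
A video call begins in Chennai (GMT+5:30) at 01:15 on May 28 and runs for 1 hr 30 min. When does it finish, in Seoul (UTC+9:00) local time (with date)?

06:15 on May 28

Convert start to UTC: 01:15 − 5:30 = 19:45 UTC on May 27.
Add 1 hour 30 minutes duration → 21:15 UTC.
Seoul is UTC+9:00, so local end time = 21:15 + 9:00 = 06:15 on May 28.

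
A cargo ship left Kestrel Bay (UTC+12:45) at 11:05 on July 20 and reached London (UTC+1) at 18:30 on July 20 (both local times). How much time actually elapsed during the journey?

Departure in UTC: 11:05 − 12:45 = 22:20 on Jul 19.
Arrival in UTC: 18:30 − 1:00 = 17:30 on Jul 20.
Elapsed = 17:30 − 22:20 (+1 day) = 19 hours 10 minutes.

19 hours 10 minutes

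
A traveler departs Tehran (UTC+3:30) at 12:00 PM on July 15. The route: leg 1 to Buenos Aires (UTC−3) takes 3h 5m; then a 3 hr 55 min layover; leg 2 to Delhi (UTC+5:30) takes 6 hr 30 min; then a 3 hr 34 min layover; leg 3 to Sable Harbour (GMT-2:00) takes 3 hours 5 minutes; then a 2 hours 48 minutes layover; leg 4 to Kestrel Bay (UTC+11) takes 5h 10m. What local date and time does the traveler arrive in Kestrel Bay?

Convert departure to UTC: 12:00 PM − 3:30 = 8:30 AM UTC on Jul 15.
Add 3 hours and 5 minutes leg 1 → 11:35 AM UTC.
Add 3 hours and 55 minutes layover in Buenos Aires → 3:30 PM UTC.
Add 6 hours 30 minutes leg 2 → 10:00 PM UTC.
Add 3 hours and 34 minutes layover in Delhi → 1:34 AM UTC (Jul 16).
Add 3 hours 5 minutes leg 3 → 4:39 AM UTC.
Add 2 hours 48 minutes layover in Sable Harbour → 7:27 AM UTC.
Add 5 hours 10 minutes leg 4 → 12:37 PM UTC.
Kestrel Bay is UTC+11:00, so local arrival = 12:37 PM + 11:00 = 11:37 PM on Jul 16.

11:37 PM on Jul 16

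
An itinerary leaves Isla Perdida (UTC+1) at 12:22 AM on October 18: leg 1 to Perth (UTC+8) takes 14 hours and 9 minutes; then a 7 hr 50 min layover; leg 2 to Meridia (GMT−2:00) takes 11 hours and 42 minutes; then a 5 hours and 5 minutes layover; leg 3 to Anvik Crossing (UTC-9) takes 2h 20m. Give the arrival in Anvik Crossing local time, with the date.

Convert departure to UTC: 12:22 AM − 1:00 = 11:22 PM UTC on Oct 17.
Add 14 hours 9 minutes leg 1 → 1:31 PM UTC (Oct 18).
Add 7 hours 50 minutes layover in Perth → 9:21 PM UTC.
Add 11 hours 42 minutes leg 2 → 9:03 AM UTC (Oct 19).
Add 5 hours 5 minutes layover in Meridia → 2:08 PM UTC.
Add 2 hours and 20 minutes leg 3 → 4:28 PM UTC.
Anvik Crossing is UTC−9:00, so local arrival = 4:28 PM − 9:00 = 7:28 AM on Oct 19.

7:28 AM on Oct 19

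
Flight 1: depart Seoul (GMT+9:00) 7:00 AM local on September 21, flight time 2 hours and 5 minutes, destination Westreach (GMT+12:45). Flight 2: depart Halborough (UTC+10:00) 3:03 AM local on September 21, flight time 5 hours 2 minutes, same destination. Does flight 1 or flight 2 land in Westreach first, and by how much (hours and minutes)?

Flight 1 in UTC: 7:00 AM − 9:00 = 10:00 PM on Sep 20.
+2 hours 5 minutes → arrive 12:05 AM UTC on Sep 21.
Flight 2 in UTC: 3:03 AM − 10:00 = 5:03 PM on Sep 20.
+5 hours 2 minutes → arrive 10:05 PM UTC on Sep 20.
Flight 2 lands earlier by 2 hours.

the second, by 2 hours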